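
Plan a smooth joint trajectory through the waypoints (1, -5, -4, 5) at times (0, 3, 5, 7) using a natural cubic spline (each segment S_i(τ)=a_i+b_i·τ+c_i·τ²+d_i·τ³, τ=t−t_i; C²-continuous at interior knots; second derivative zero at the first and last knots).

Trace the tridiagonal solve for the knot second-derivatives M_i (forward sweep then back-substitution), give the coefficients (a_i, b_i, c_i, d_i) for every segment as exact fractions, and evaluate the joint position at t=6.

  seg 0: a=1 b=-47/19 c=0 d=1/19
  seg 1: a=-5 b=-20/19 c=9/19 d=23/152
  seg 2: a=-4 b=101/38 c=105/76 d=-35/152
S(6) = -29/152

Δ: Δ0=-2, Δ1=1/2, Δ2=9/2
row 1: diag=10, rhs=15; c'=1/5, d'=3/2
row 2: denom=8−2·1/5=38/5; d'=(24−2·3/2)/(38/5)=105/38
back: M2=105/38
back: M1=3/2−1/5·105/38=18/19
M: M0=0, M1=18/19, M2=105/38, M3=0
seg 0: a=1, c=M0/2=0, d=(M1−M0)/(6·3)=1/19, b=Δ0−h0·(2M0+M1)/6=-47/19
seg 1: a=-5, c=M1/2=9/19, d=(M2−M1)/(6·2)=23/152, b=Δ1−h1·(2M1+M2)/6=-20/19
seg 2: a=-4, c=M2/2=105/76, d=(M3−M2)/(6·2)=-35/152, b=Δ2−h2·(2M2+M3)/6=101/38
t_q=6 → seg 2, τ=1; S=-4+101/38·τ+105/76·τ²+-35/152·τ³=-29/152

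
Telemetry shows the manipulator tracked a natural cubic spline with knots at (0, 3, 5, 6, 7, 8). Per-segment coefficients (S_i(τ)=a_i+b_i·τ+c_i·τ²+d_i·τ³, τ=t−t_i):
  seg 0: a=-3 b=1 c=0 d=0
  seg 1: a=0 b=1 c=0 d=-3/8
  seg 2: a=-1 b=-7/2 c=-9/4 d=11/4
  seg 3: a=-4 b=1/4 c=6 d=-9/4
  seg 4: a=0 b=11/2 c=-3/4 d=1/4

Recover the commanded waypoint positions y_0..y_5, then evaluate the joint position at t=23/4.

y_0=-3 y_1=0 y_2=-1 y_3=-4 y_4=0 y_5=5
S(23/4) = -955/256

y_0 = S_0(0) = a_0 = -3
y_1 = S_1(0) = a_1 = 0
y_2 = S_2(0) = a_2 = -1
y_3 = S_3(0) = a_3 = -4
y_4 = S_4(0) = a_4 = 0
y_5 = S_4(1) = 5
t_q=23/4 is in segment 2 (τ=3/4); S_2(τ)=-955/256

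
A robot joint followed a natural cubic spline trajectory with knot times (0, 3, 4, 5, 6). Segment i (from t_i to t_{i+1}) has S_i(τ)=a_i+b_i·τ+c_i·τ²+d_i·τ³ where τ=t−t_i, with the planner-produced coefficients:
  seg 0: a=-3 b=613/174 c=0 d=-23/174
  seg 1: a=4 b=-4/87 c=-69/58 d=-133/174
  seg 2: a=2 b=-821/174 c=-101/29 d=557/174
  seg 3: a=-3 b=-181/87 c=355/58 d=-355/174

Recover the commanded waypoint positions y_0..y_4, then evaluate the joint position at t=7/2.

y_0=-3 y_1=4 y_2=2 y_3=-3 y_4=-1
S(7/2) = 1663/464

y_0 = S_0(0) = a_0 = -3
y_1 = S_1(0) = a_1 = 4
y_2 = S_2(0) = a_2 = 2
y_3 = S_3(0) = a_3 = -3
y_4 = S_3(1) = -1
t_q=7/2 is in segment 1 (τ=1/2); S_1(τ)=1663/464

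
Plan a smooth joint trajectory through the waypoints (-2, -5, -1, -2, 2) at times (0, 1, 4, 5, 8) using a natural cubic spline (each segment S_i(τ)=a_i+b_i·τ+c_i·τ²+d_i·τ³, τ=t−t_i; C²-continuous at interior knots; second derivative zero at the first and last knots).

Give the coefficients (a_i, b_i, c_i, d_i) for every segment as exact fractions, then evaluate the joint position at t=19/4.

  seg 0: a=-2 b=-34/9 c=0 d=7/9
  seg 1: a=-5 b=-13/9 c=7/3 d=-38/81
  seg 2: a=-1 b=-1/9 c=-17/9 d=1
  seg 3: a=-2 b=-8/9 c=10/9 d=-10/81
S(19/4) = -331/192

Δ: Δ0=-3, Δ1=4/3, Δ2=-1, Δ3=4/3
row 1: diag=8, rhs=26; c'=3/8, d'=13/4
row 2: denom=8−3·3/8=55/8; d'=(-14−3·13/4)/(55/8)=-38/11
row 3: denom=8−1·8/55=432/55; d'=(14−1·-38/11)/(432/55)=20/9
back: M3=20/9
back: M2=-38/11−8/55·20/9=-34/9
back: M1=13/4−3/8·-34/9=14/3
M: M0=0, M1=14/3, M2=-34/9, M3=20/9, M4=0
seg 0: a=-2, c=M0/2=0, d=(M1−M0)/(6·1)=7/9, b=Δ0−h0·(2M0+M1)/6=-34/9
seg 1: a=-5, c=M1/2=7/3, d=(M2−M1)/(6·3)=-38/81, b=Δ1−h1·(2M1+M2)/6=-13/9
seg 2: a=-1, c=M2/2=-17/9, d=(M3−M2)/(6·1)=1, b=Δ2−h2·(2M2+M3)/6=-1/9
seg 3: a=-2, c=M3/2=10/9, d=(M4−M3)/(6·3)=-10/81, b=Δ3−h3·(2M3+M4)/6=-8/9
t_q=19/4 → seg 2, τ=3/4; S=-1+-1/9·τ+-17/9·τ²+1·τ³=-331/192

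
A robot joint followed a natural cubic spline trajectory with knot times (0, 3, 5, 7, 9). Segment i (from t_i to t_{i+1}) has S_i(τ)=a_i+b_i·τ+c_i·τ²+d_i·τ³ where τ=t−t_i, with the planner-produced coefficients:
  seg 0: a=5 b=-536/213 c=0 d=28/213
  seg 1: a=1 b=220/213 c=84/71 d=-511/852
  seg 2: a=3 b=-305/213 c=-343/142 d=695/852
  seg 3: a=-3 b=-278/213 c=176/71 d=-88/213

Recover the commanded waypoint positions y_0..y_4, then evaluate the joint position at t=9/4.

y_0=5 y_1=1 y_2=3 y_3=-3 y_4=1
S(9/4) = 949/1136

y_0 = S_0(0) = a_0 = 5
y_1 = S_1(0) = a_1 = 1
y_2 = S_2(0) = a_2 = 3
y_3 = S_3(0) = a_3 = -3
y_4 = S_3(2) = 1
t_q=9/4 is in segment 0 (τ=9/4); S_0(τ)=949/1136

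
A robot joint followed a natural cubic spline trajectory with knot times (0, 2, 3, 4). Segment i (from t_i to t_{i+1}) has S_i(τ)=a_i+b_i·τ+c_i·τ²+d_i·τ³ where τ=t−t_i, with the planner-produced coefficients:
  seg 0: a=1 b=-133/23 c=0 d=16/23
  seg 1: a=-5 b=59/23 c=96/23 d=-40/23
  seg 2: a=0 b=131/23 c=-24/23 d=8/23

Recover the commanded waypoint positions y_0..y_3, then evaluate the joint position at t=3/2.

y_0=1 y_1=-5 y_2=0 y_3=5
S(3/2) = -245/46

y_0 = S_0(0) = a_0 = 1
y_1 = S_1(0) = a_1 = -5
y_2 = S_2(0) = a_2 = 0
y_3 = S_2(1) = 5
t_q=3/2 is in segment 0 (τ=3/2); S_0(τ)=-245/46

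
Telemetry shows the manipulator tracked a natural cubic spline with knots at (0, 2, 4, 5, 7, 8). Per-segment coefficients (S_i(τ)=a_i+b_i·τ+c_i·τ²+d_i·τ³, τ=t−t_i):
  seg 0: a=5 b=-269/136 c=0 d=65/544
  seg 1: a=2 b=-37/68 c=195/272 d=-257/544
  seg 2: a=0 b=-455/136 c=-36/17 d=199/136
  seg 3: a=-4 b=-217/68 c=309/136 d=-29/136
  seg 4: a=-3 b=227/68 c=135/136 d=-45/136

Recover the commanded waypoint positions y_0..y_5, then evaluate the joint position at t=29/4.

y_0 = S_0(0) = a_0 = 5
y_1 = S_1(0) = a_1 = 2
y_2 = S_2(0) = a_2 = 0
y_3 = S_3(0) = a_3 = -4
y_4 = S_4(0) = a_4 = -3
y_5 = S_4(1) = 1
t_q=29/4 is in segment 4 (τ=1/4); S_4(τ)=-18353/8704

y_0=5 y_1=2 y_2=0 y_3=-4 y_4=-3 y_5=1
S(29/4) = -18353/8704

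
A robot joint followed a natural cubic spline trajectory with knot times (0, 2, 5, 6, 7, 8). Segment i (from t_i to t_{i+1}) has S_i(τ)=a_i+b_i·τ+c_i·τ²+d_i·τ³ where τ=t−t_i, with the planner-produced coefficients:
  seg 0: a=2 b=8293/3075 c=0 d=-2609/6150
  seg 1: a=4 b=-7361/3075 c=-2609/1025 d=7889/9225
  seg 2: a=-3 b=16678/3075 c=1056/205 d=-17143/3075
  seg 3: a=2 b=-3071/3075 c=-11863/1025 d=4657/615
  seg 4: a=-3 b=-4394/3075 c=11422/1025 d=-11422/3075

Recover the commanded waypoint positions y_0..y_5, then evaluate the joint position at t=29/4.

y_0=2 y_1=4 y_2=-3 y_3=2 y_4=-3 y_5=3
S(29/4) = -89177/32800

y_0 = S_0(0) = a_0 = 2
y_1 = S_1(0) = a_1 = 4
y_2 = S_2(0) = a_2 = -3
y_3 = S_3(0) = a_3 = 2
y_4 = S_4(0) = a_4 = -3
y_5 = S_4(1) = 3
t_q=29/4 is in segment 4 (τ=1/4); S_4(τ)=-89177/32800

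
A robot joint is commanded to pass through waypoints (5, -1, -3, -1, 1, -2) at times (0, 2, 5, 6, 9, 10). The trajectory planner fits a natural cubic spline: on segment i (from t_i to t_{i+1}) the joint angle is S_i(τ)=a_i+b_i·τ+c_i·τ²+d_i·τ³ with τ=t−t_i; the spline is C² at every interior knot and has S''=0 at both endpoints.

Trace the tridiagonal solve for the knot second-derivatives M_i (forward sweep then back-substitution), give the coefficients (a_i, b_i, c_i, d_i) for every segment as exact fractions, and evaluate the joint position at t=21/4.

Δ: Δ0=-3, Δ1=-2/3, Δ2=2, Δ3=2/3, Δ4=-3
row 1: diag=10, rhs=14; c'=3/10, d'=7/5
row 2: denom=8−3·3/10=71/10; d'=(16−3·7/5)/(71/10)=118/71
row 3: denom=8−1·10/71=558/71; d'=(-8−1·118/71)/(558/71)=-343/279
row 4: denom=8−3·71/186=425/62; d'=(-22−3·-343/279)/(425/62)=-3406/1275
back: M4=-3406/1275
back: M3=-343/279−71/186·-3406/1275=-802/3825
back: M2=118/71−10/71·-802/3825=1294/765
back: M1=7/5−3/10·1294/765=1138/1275
M: M0=0, M1=1138/1275, M2=1294/765, M3=-802/3825, M4=-3406/1275, M5=0
seg 0: a=5, c=M0/2=0, d=(M1−M0)/(6·2)=569/7650, b=Δ0−h0·(2M0+M1)/6=-12613/3825
seg 1: a=-1, c=M1/2=569/1275, d=(M2−M1)/(6·3)=1528/34425, b=Δ1−h1·(2M1+M2)/6=-9199/3825
seg 2: a=-3, c=M2/2=647/765, d=(M3−M2)/(6·1)=-404/1275, b=Δ2−h2·(2M2+M3)/6=331/225
seg 3: a=-1, c=M3/2=-401/3825, d=(M4−M3)/(6·3)=-4708/34425, b=Δ3−h3·(2M3+M4)/6=8461/3825
seg 4: a=1, c=M4/2=-1703/1275, d=(M5−M4)/(6·1)=1703/3825, b=Δ4−h4·(2M4+M5)/6=-8069/3825
t_q=21/4 → seg 2, τ=1/4; S=-3+331/225·τ+647/765·τ²+-404/1275·τ³=-659/255

  seg 0: a=5 b=-12613/3825 c=0 d=569/7650
  seg 1: a=-1 b=-9199/3825 c=569/1275 d=1528/34425
  seg 2: a=-3 b=331/225 c=647/765 d=-404/1275
  seg 3: a=-1 b=8461/3825 c=-401/3825 d=-4708/34425
  seg 4: a=1 b=-8069/3825 c=-1703/1275 d=1703/3825
S(21/4) = -659/255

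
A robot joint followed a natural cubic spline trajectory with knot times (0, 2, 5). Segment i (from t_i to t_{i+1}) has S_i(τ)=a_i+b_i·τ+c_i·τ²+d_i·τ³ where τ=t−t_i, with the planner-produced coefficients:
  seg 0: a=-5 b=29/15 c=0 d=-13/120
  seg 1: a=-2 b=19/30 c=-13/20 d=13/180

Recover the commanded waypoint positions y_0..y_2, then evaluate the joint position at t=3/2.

y_0 = S_0(0) = a_0 = -5
y_1 = S_1(0) = a_1 = -2
y_2 = S_1(3) = -4
t_q=3/2 is in segment 0 (τ=3/2); S_0(τ)=-789/320

y_0=-5 y_1=-2 y_2=-4
S(3/2) = -789/320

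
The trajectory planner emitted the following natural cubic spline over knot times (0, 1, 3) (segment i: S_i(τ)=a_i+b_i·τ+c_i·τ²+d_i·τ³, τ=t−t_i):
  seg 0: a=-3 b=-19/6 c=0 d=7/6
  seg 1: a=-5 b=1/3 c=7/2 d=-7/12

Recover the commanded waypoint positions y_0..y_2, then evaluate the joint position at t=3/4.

y_0=-3 y_1=-5 y_2=5
S(3/4) = -625/128

y_0 = S_0(0) = a_0 = -3
y_1 = S_1(0) = a_1 = -5
y_2 = S_1(2) = 5
t_q=3/4 is in segment 0 (τ=3/4); S_0(τ)=-625/128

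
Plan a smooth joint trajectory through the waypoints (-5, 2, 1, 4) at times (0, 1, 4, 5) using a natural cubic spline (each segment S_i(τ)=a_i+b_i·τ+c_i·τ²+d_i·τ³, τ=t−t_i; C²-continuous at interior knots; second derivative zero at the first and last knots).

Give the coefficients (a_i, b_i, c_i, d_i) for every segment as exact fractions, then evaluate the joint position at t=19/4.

Δ: Δ0=7, Δ1=-1/3, Δ2=3
row 1: diag=8, rhs=-44; c'=3/8, d'=-11/2
row 2: denom=8−3·3/8=55/8; d'=(20−3·-11/2)/(55/8)=292/55
back: M2=292/55
back: M1=-11/2−3/8·292/55=-412/55
M: M0=0, M1=-412/55, M2=292/55, M3=0
seg 0: a=-5, c=M0/2=0, d=(M1−M0)/(6·1)=-206/165, b=Δ0−h0·(2M0+M1)/6=1361/165
seg 1: a=2, c=M1/2=-206/55, d=(M2−M1)/(6·3)=32/45, b=Δ1−h1·(2M1+M2)/6=743/165
seg 2: a=1, c=M2/2=146/55, d=(M3−M2)/(6·1)=-146/165, b=Δ2−h2·(2M2+M3)/6=203/165
t_q=19/4 → seg 2, τ=3/4; S=1+203/165·τ+146/55·τ²+-146/165·τ³=1071/352

  seg 0: a=-5 b=1361/165 c=0 d=-206/165
  seg 1: a=2 b=743/165 c=-206/55 d=32/45
  seg 2: a=1 b=203/165 c=146/55 d=-146/165
S(19/4) = 1071/352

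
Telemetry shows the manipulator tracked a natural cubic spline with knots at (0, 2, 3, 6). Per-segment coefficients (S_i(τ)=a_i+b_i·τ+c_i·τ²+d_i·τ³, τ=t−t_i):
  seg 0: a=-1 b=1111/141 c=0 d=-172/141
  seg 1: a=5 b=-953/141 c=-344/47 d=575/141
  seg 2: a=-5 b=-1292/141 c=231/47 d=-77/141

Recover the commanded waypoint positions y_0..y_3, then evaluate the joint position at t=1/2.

y_0 = S_0(0) = a_0 = -1
y_1 = S_1(0) = a_1 = 5
y_2 = S_2(0) = a_2 = -5
y_3 = S_2(3) = -3
t_q=1/2 is in segment 0 (τ=1/2); S_0(τ)=131/47

y_0=-1 y_1=5 y_2=-5 y_3=-3
S(1/2) = 131/47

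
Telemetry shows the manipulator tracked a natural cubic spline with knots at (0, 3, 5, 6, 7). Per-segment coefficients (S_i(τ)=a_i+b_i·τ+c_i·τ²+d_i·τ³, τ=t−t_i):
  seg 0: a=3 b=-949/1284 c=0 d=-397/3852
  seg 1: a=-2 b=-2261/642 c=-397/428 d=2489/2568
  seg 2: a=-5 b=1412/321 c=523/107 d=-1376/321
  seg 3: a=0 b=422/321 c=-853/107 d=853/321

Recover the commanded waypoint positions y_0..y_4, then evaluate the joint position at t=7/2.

y_0=3 y_1=-2 y_2=-5 y_3=0 y_4=-4
S(7/2) = -26513/6848

y_0 = S_0(0) = a_0 = 3
y_1 = S_1(0) = a_1 = -2
y_2 = S_2(0) = a_2 = -5
y_3 = S_3(0) = a_3 = 0
y_4 = S_3(1) = -4
t_q=7/2 is in segment 1 (τ=1/2); S_1(τ)=-26513/6848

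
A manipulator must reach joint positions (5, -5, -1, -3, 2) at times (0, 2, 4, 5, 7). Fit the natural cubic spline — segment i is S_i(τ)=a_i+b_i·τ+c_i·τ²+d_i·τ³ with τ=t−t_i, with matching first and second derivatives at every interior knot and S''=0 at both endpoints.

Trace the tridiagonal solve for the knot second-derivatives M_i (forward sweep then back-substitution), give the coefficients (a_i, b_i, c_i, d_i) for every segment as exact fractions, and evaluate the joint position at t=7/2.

Δ: Δ0=-5, Δ1=2, Δ2=-2, Δ3=5/2
row 1: diag=8, rhs=42; c'=1/4, d'=21/4
row 2: denom=6−2·1/4=11/2; d'=(-24−2·21/4)/(11/2)=-69/11
row 3: denom=6−1·2/11=64/11; d'=(27−1·-69/11)/(64/11)=183/32
back: M3=183/32
back: M2=-69/11−2/11·183/32=-117/16
back: M1=21/4−1/4·-117/16=453/64
M: M0=0, M1=453/64, M2=-117/16, M3=183/32, M4=0
seg 0: a=5, c=M0/2=0, d=(M1−M0)/(6·2)=151/256, b=Δ0−h0·(2M0+M1)/6=-471/64
seg 1: a=-5, c=M1/2=453/128, d=(M2−M1)/(6·2)=-307/256, b=Δ1−h1·(2M1+M2)/6=-9/32
seg 2: a=-1, c=M2/2=-117/32, d=(M3−M2)/(6·1)=139/64, b=Δ2−h2·(2M2+M3)/6=-33/64
seg 3: a=-3, c=M3/2=183/64, d=(M4−M3)/(6·2)=-61/128, b=Δ3−h3·(2M3+M4)/6=-21/16
t_q=7/2 → seg 1, τ=3/2; S=-5+-9/32·τ+453/128·τ²+-307/256·τ³=-3085/2048

  seg 0: a=5 b=-471/64 c=0 d=151/256
  seg 1: a=-5 b=-9/32 c=453/128 d=-307/256
  seg 2: a=-1 b=-33/64 c=-117/32 d=139/64
  seg 3: a=-3 b=-21/16 c=183/64 d=-61/128
S(7/2) = -3085/2048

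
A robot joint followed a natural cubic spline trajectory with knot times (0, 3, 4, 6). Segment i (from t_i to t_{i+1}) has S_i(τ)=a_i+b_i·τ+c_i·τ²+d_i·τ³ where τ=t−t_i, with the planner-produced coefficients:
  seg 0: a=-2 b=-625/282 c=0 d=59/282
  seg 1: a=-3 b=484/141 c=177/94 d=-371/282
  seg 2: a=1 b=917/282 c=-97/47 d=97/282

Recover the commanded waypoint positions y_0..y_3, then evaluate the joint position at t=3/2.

y_0=-2 y_1=-3 y_2=1 y_3=2
S(3/2) = -3473/752

y_0 = S_0(0) = a_0 = -2
y_1 = S_1(0) = a_1 = -3
y_2 = S_2(0) = a_2 = 1
y_3 = S_2(2) = 2
t_q=3/2 is in segment 0 (τ=3/2); S_0(τ)=-3473/752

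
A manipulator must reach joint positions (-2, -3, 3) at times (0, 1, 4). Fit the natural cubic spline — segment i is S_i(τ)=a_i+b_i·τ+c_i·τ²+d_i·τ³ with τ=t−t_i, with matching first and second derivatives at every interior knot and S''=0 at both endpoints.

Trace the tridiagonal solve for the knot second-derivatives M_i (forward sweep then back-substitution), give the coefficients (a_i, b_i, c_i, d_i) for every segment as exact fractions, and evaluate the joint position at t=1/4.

  seg 0: a=-2 b=-11/8 c=0 d=3/8
  seg 1: a=-3 b=-1/4 c=9/8 d=-1/8
S(1/4) = -1197/512

Δ: Δ0=-1, Δ1=2
row 1: diag=8, rhs=18; c'=3/8, d'=9/4
back: M1=9/4
M: M0=0, M1=9/4, M2=0
seg 0: a=-2, c=M0/2=0, d=(M1−M0)/(6·1)=3/8, b=Δ0−h0·(2M0+M1)/6=-11/8
seg 1: a=-3, c=M1/2=9/8, d=(M2−M1)/(6·3)=-1/8, b=Δ1−h1·(2M1+M2)/6=-1/4
t_q=1/4 → seg 0, τ=1/4; S=-2+-11/8·τ+0·τ²+3/8·τ³=-1197/512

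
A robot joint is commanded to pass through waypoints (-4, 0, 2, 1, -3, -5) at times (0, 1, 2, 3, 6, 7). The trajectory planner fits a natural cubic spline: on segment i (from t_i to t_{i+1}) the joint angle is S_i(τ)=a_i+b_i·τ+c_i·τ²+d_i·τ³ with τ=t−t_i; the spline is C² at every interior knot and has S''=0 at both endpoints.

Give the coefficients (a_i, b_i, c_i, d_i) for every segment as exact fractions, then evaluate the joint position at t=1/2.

Δ: Δ0=4, Δ1=2, Δ2=-1, Δ3=-4/3, Δ4=-2
row 1: diag=4, rhs=-12; c'=1/4, d'=-3
row 2: denom=4−1·1/4=15/4; d'=(-18−1·-3)/(15/4)=-4
row 3: denom=8−1·4/15=116/15; d'=(-2−1·-4)/(116/15)=15/58
row 4: denom=8−3·45/116=793/116; d'=(-4−3·15/58)/(793/116)=-554/793
back: M4=-554/793
back: M3=15/58−45/116·-554/793=420/793
back: M2=-4−4/15·420/793=-3284/793
back: M1=-3−1/4·-3284/793=-1558/793
M: M0=0, M1=-1558/793, M2=-3284/793, M3=420/793, M4=-554/793, M5=0
seg 0: a=-4, c=M0/2=0, d=(M1−M0)/(6·1)=-779/2379, b=Δ0−h0·(2M0+M1)/6=10295/2379
seg 1: a=0, c=M1/2=-779/793, d=(M2−M1)/(6·1)=-863/2379, b=Δ1−h1·(2M1+M2)/6=7958/2379
seg 2: a=2, c=M2/2=-1642/793, d=(M3−M2)/(6·1)=1852/2379, b=Δ2−h2·(2M2+M3)/6=695/2379
seg 3: a=1, c=M3/2=210/793, d=(M4−M3)/(6·3)=-487/7137, b=Δ3−h3·(2M3+M4)/6=-277/183
seg 4: a=-3, c=M4/2=-277/793, d=(M5−M4)/(6·1)=277/2379, b=Δ4−h4·(2M4+M5)/6=-4204/2379
t_q=1/2 → seg 0, τ=1/2; S=-4+10295/2379·τ+0·τ²+-779/2379·τ³=-11909/6344

  seg 0: a=-4 b=10295/2379 c=0 d=-779/2379
  seg 1: a=0 b=7958/2379 c=-779/793 d=-863/2379
  seg 2: a=2 b=695/2379 c=-1642/793 d=1852/2379
  seg 3: a=1 b=-277/183 c=210/793 d=-487/7137
  seg 4: a=-3 b=-4204/2379 c=-277/793 d=277/2379
S(1/2) = -11909/6344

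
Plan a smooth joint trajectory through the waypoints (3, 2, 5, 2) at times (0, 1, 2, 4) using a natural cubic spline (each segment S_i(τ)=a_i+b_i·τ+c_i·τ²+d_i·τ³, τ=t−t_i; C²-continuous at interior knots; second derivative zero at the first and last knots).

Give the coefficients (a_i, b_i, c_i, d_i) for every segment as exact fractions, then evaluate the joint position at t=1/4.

Δ: Δ0=-1, Δ1=3, Δ2=-3/2
row 1: diag=4, rhs=24; c'=1/4, d'=6
row 2: denom=6−1·1/4=23/4; d'=(-27−1·6)/(23/4)=-132/23
back: M2=-132/23
back: M1=6−1/4·-132/23=171/23
M: M0=0, M1=171/23, M2=-132/23, M3=0
seg 0: a=3, c=M0/2=0, d=(M1−M0)/(6·1)=57/46, b=Δ0−h0·(2M0+M1)/6=-103/46
seg 1: a=2, c=M1/2=171/46, d=(M2−M1)/(6·1)=-101/46, b=Δ1−h1·(2M1+M2)/6=34/23
seg 2: a=5, c=M2/2=-66/23, d=(M3−M2)/(6·2)=11/23, b=Δ2−h2·(2M2+M3)/6=107/46
t_q=1/4 → seg 0, τ=1/4; S=3+-103/46·τ+0·τ²+57/46·τ³=7241/2944

  seg 0: a=3 b=-103/46 c=0 d=57/46
  seg 1: a=2 b=34/23 c=171/46 d=-101/46
  seg 2: a=5 b=107/46 c=-66/23 d=11/23
S(1/4) = 7241/2944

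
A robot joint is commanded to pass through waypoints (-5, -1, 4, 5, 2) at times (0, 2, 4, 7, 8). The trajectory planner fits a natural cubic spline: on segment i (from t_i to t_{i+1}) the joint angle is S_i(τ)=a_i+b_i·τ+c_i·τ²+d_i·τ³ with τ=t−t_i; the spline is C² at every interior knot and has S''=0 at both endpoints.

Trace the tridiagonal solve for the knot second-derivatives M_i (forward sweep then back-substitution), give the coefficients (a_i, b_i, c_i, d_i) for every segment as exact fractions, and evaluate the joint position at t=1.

  seg 0: a=-5 b=2915/1608 c=0 d=301/6432
  seg 1: a=-1 b=1909/804 c=301/1072 d=-701/6432
  seg 2: a=4 b=3521/1608 c=-25/67 d=-395/4824
  seg 3: a=5 b=-1817/804 c=-595/536 d=595/1608
S(1) = -6733/2144

Δ: Δ0=2, Δ1=5/2, Δ2=1/3, Δ3=-3
row 1: diag=8, rhs=3; c'=1/4, d'=3/8
row 2: denom=10−2·1/4=19/2; d'=(-13−2·3/8)/(19/2)=-55/38
row 3: denom=8−3·6/19=134/19; d'=(-20−3·-55/38)/(134/19)=-595/268
back: M3=-595/268
back: M2=-55/38−6/19·-595/268=-50/67
back: M1=3/8−1/4·-50/67=301/536
M: M0=0, M1=301/536, M2=-50/67, M3=-595/268, M4=0
seg 0: a=-5, c=M0/2=0, d=(M1−M0)/(6·2)=301/6432, b=Δ0−h0·(2M0+M1)/6=2915/1608
seg 1: a=-1, c=M1/2=301/1072, d=(M2−M1)/(6·2)=-701/6432, b=Δ1−h1·(2M1+M2)/6=1909/804
seg 2: a=4, c=M2/2=-25/67, d=(M3−M2)/(6·3)=-395/4824, b=Δ2−h2·(2M2+M3)/6=3521/1608
seg 3: a=5, c=M3/2=-595/536, d=(M4−M3)/(6·1)=595/1608, b=Δ3−h3·(2M3+M4)/6=-1817/804
t_q=1 → seg 0, τ=1; S=-5+2915/1608·τ+0·τ²+301/6432·τ³=-6733/2144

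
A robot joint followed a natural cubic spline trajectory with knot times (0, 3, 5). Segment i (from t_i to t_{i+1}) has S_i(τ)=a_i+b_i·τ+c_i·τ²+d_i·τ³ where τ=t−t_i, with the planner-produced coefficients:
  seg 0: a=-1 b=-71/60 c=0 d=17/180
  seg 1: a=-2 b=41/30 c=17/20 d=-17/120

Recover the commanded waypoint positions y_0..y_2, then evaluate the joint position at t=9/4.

y_0=-1 y_1=-2 y_2=3
S(9/4) = -3311/1280

y_0 = S_0(0) = a_0 = -1
y_1 = S_1(0) = a_1 = -2
y_2 = S_1(2) = 3
t_q=9/4 is in segment 0 (τ=9/4); S_0(τ)=-3311/1280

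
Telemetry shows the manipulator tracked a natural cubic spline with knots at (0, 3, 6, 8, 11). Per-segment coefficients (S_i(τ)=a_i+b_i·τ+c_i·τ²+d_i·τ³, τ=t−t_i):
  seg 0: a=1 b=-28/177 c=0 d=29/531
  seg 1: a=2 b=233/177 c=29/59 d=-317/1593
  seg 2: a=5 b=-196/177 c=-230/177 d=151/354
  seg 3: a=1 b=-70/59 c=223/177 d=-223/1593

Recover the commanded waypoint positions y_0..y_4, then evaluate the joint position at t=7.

y_0=1 y_1=2 y_2=5 y_3=1 y_4=5
S(7) = 1069/354

y_0 = S_0(0) = a_0 = 1
y_1 = S_1(0) = a_1 = 2
y_2 = S_2(0) = a_2 = 5
y_3 = S_3(0) = a_3 = 1
y_4 = S_3(3) = 5
t_q=7 is in segment 2 (τ=1); S_2(τ)=1069/354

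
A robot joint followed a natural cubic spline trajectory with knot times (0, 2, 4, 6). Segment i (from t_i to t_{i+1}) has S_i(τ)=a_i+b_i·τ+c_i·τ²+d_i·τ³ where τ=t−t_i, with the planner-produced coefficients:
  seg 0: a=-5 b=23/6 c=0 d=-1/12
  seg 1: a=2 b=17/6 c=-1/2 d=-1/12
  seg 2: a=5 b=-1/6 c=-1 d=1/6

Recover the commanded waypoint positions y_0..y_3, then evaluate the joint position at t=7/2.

y_0 = S_0(0) = a_0 = -5
y_1 = S_1(0) = a_1 = 2
y_2 = S_2(0) = a_2 = 5
y_3 = S_2(2) = 2
t_q=7/2 is in segment 1 (τ=3/2); S_1(τ)=155/32

y_0=-5 y_1=2 y_2=5 y_3=2
S(7/2) = 155/32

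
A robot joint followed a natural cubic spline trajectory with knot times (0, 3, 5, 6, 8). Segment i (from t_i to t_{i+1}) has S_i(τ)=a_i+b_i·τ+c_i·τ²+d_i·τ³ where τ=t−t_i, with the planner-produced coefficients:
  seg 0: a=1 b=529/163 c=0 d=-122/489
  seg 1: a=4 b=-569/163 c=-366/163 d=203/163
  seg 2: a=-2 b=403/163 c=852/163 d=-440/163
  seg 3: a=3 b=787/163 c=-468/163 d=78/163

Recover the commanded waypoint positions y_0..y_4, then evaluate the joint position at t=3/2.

y_0 = S_0(0) = a_0 = 1
y_1 = S_1(0) = a_1 = 4
y_2 = S_2(0) = a_2 = -2
y_3 = S_3(0) = a_3 = 3
y_4 = S_3(2) = 5
t_q=3/2 is in segment 0 (τ=3/2); S_0(τ)=3277/652

y_0=1 y_1=4 y_2=-2 y_3=3 y_4=5
S(3/2) = 3277/652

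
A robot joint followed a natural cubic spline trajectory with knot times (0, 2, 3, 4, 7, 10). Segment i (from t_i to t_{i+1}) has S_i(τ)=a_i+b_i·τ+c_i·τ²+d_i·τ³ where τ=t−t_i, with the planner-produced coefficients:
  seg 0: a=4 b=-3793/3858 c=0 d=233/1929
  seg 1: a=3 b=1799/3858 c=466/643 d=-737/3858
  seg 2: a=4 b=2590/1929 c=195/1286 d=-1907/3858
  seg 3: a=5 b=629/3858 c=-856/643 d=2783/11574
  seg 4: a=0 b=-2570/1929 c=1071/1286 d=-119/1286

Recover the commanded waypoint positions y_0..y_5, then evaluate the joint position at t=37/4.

y_0=4 y_1=3 y_2=4 y_3=5 y_4=0 y_5=1
S(37/4) = 13533/82304

y_0 = S_0(0) = a_0 = 4
y_1 = S_1(0) = a_1 = 3
y_2 = S_2(0) = a_2 = 4
y_3 = S_3(0) = a_3 = 5
y_4 = S_4(0) = a_4 = 0
y_5 = S_4(3) = 1
t_q=37/4 is in segment 4 (τ=9/4); S_4(τ)=13533/82304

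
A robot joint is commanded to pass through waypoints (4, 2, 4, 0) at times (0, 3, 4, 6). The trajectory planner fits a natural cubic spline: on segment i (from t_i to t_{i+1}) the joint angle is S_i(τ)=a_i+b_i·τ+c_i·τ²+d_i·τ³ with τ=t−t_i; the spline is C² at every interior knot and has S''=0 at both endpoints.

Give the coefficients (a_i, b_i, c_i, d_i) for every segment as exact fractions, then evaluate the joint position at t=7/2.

Δ: Δ0=-2/3, Δ1=2, Δ2=-2
row 1: diag=8, rhs=16; c'=1/8, d'=2
row 2: denom=6−1·1/8=47/8; d'=(-24−1·2)/(47/8)=-208/47
back: M2=-208/47
back: M1=2−1/8·-208/47=120/47
M: M0=0, M1=120/47, M2=-208/47, M3=0
seg 0: a=4, c=M0/2=0, d=(M1−M0)/(6·3)=20/141, b=Δ0−h0·(2M0+M1)/6=-274/141
seg 1: a=2, c=M1/2=60/47, d=(M2−M1)/(6·1)=-164/141, b=Δ1−h1·(2M1+M2)/6=266/141
seg 2: a=4, c=M2/2=-104/47, d=(M3−M2)/(6·2)=52/141, b=Δ2−h2·(2M2+M3)/6=134/141
t_q=7/2 → seg 1, τ=1/2; S=2+266/141·τ+60/47·τ²+-164/141·τ³=293/94

  seg 0: a=4 b=-274/141 c=0 d=20/141
  seg 1: a=2 b=266/141 c=60/47 d=-164/141
  seg 2: a=4 b=134/141 c=-104/47 d=52/141
S(7/2) = 293/94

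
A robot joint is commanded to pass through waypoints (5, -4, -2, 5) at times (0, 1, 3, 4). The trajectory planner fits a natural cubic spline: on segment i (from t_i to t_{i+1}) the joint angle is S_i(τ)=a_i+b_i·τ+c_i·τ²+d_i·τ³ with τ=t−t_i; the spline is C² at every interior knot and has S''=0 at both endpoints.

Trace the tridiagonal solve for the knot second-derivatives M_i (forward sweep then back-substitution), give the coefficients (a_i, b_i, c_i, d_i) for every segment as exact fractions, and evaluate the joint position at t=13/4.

Δ: Δ0=-9, Δ1=1, Δ2=7
row 1: diag=6, rhs=60; c'=1/3, d'=10
row 2: denom=6−2·1/3=16/3; d'=(36−2·10)/(16/3)=3
back: M2=3
back: M1=10−1/3·3=9
M: M0=0, M1=9, M2=3, M3=0
seg 0: a=5, c=M0/2=0, d=(M1−M0)/(6·1)=3/2, b=Δ0−h0·(2M0+M1)/6=-21/2
seg 1: a=-4, c=M1/2=9/2, d=(M2−M1)/(6·2)=-1/2, b=Δ1−h1·(2M1+M2)/6=-6
seg 2: a=-2, c=M2/2=3/2, d=(M3−M2)/(6·1)=-1/2, b=Δ2−h2·(2M2+M3)/6=6
t_q=13/4 → seg 2, τ=1/4; S=-2+6·τ+3/2·τ²+-1/2·τ³=-53/128

  seg 0: a=5 b=-21/2 c=0 d=3/2
  seg 1: a=-4 b=-6 c=9/2 d=-1/2
  seg 2: a=-2 b=6 c=3/2 d=-1/2
S(13/4) = -53/128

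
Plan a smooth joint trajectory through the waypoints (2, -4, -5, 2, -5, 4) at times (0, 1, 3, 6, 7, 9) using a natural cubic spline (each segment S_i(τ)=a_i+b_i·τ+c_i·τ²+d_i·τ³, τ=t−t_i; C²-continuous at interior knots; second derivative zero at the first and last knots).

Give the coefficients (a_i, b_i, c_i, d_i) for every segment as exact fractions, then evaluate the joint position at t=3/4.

Δ: Δ0=-6, Δ1=-1/2, Δ2=7/3, Δ3=-7, Δ4=9/2
row 1: diag=6, rhs=33; c'=1/3, d'=11/2
row 2: denom=10−2·1/3=28/3; d'=(17−2·11/2)/(28/3)=9/14
row 3: denom=8−3·9/28=197/28; d'=(-56−3·9/14)/(197/28)=-1622/197
row 4: denom=6−1·28/197=1154/197; d'=(69−1·-1622/197)/(1154/197)=15215/1154
back: M4=15215/1154
back: M3=-1622/197−28/197·15215/1154=-5832/577
back: M2=9/14−9/28·-5832/577=4491/1154
back: M1=11/2−1/3·4491/1154=2425/577
M: M0=0, M1=2425/577, M2=4491/1154, M3=-5832/577, M4=15215/1154, M5=0
seg 0: a=2, c=M0/2=0, d=(M1−M0)/(6·1)=2425/3462, b=Δ0−h0·(2M0+M1)/6=-23197/3462
seg 1: a=-4, c=M1/2=2425/1154, d=(M2−M1)/(6·2)=-359/13848, b=Δ1−h1·(2M1+M2)/6=-7961/1731
seg 2: a=-5, c=M2/2=4491/2308, d=(M3−M2)/(6·3)=-1795/2308, b=Δ2−h2·(2M2+M3)/6=12101/3462
seg 3: a=2, c=M3/2=-2916/577, d=(M4−M3)/(6·1)=26879/6924, b=Δ3−h3·(2M3+M4)/6=-40355/6924
seg 4: a=-5, c=M4/2=15215/2308, d=(M5−M4)/(6·2)=-15215/13848, b=Δ4−h4·(2M4+M5)/6=-14851/3462
t_q=3/4 → seg 0, τ=3/4; S=2+-23197/3462·τ+0·τ²+2425/3462·τ³=-201615/73856

  seg 0: a=2 b=-23197/3462 c=0 d=2425/3462
  seg 1: a=-4 b=-7961/1731 c=2425/1154 d=-359/13848
  seg 2: a=-5 b=12101/3462 c=4491/2308 d=-1795/2308
  seg 3: a=2 b=-40355/6924 c=-2916/577 d=26879/6924
  seg 4: a=-5 b=-14851/3462 c=15215/2308 d=-15215/13848
S(3/4) = -201615/73856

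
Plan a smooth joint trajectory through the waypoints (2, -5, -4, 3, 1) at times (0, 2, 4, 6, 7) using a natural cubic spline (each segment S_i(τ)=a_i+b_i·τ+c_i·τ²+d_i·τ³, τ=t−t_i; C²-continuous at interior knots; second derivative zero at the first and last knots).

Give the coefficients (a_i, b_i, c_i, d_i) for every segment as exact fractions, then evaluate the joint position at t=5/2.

Δ: Δ0=-7/2, Δ1=1/2, Δ2=7/2, Δ3=-2
row 1: diag=8, rhs=24; c'=1/4, d'=3
row 2: denom=8−2·1/4=15/2; d'=(18−2·3)/(15/2)=8/5
row 3: denom=6−2·4/15=82/15; d'=(-33−2·8/5)/(82/15)=-543/82
back: M3=-543/82
back: M2=8/5−4/15·-543/82=138/41
back: M1=3−1/4·138/41=177/82
M: M0=0, M1=177/82, M2=138/41, M3=-543/82, M4=0
seg 0: a=2, c=M0/2=0, d=(M1−M0)/(6·2)=59/328, b=Δ0−h0·(2M0+M1)/6=-173/41
seg 1: a=-5, c=M1/2=177/164, d=(M2−M1)/(6·2)=33/328, b=Δ1−h1·(2M1+M2)/6=-169/82
seg 2: a=-4, c=M2/2=69/41, d=(M3−M2)/(6·2)=-273/328, b=Δ2−h2·(2M2+M3)/6=142/41
seg 3: a=3, c=M3/2=-543/164, d=(M4−M3)/(6·1)=181/164, b=Δ3−h3·(2M3+M4)/6=17/82
t_q=5/2 → seg 1, τ=1/2; S=-5+-169/82·τ+177/164·τ²+33/328·τ³=-15083/2624

  seg 0: a=2 b=-173/41 c=0 d=59/328
  seg 1: a=-5 b=-169/82 c=177/164 d=33/328
  seg 2: a=-4 b=142/41 c=69/41 d=-273/328
  seg 3: a=3 b=17/82 c=-543/164 d=181/164
S(5/2) = -15083/2624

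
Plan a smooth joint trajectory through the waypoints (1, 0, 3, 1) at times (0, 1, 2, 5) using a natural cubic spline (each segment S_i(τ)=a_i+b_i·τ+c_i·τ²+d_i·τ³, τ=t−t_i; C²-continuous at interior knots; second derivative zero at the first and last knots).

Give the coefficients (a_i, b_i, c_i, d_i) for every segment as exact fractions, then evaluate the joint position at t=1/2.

  seg 0: a=1 b=-200/93 c=0 d=107/93
  seg 1: a=0 b=121/93 c=107/31 d=-163/93
  seg 2: a=3 b=274/93 c=-56/31 d=56/279
S(1/2) = 17/248

Δ: Δ0=-1, Δ1=3, Δ2=-2/3
row 1: diag=4, rhs=24; c'=1/4, d'=6
row 2: denom=8−1·1/4=31/4; d'=(-22−1·6)/(31/4)=-112/31
back: M2=-112/31
back: M1=6−1/4·-112/31=214/31
M: M0=0, M1=214/31, M2=-112/31, M3=0
seg 0: a=1, c=M0/2=0, d=(M1−M0)/(6·1)=107/93, b=Δ0−h0·(2M0+M1)/6=-200/93
seg 1: a=0, c=M1/2=107/31, d=(M2−M1)/(6·1)=-163/93, b=Δ1−h1·(2M1+M2)/6=121/93
seg 2: a=3, c=M2/2=-56/31, d=(M3−M2)/(6·3)=56/279, b=Δ2−h2·(2M2+M3)/6=274/93
t_q=1/2 → seg 0, τ=1/2; S=1+-200/93·τ+0·τ²+107/93·τ³=17/248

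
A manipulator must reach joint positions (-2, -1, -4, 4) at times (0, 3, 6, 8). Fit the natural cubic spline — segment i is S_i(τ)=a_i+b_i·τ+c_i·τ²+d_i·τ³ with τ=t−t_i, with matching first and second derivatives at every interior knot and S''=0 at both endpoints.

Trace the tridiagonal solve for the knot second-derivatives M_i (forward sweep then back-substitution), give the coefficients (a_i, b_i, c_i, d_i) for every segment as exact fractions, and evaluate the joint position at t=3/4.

  seg 0: a=-2 b=122/111 c=0 d=-85/999
  seg 1: a=-1 b=-133/111 c=-85/111 d=277/999
  seg 2: a=-4 b=188/111 c=64/37 d=-32/111
S(3/4) = -2869/2368

Δ: Δ0=1/3, Δ1=-1, Δ2=4
row 1: diag=12, rhs=-8; c'=1/4, d'=-2/3
row 2: denom=10−3·1/4=37/4; d'=(30−3·-2/3)/(37/4)=128/37
back: M2=128/37
back: M1=-2/3−1/4·128/37=-170/111
M: M0=0, M1=-170/111, M2=128/37, M3=0
seg 0: a=-2, c=M0/2=0, d=(M1−M0)/(6·3)=-85/999, b=Δ0−h0·(2M0+M1)/6=122/111
seg 1: a=-1, c=M1/2=-85/111, d=(M2−M1)/(6·3)=277/999, b=Δ1−h1·(2M1+M2)/6=-133/111
seg 2: a=-4, c=M2/2=64/37, d=(M3−M2)/(6·2)=-32/111, b=Δ2−h2·(2M2+M3)/6=188/111
t_q=3/4 → seg 0, τ=3/4; S=-2+122/111·τ+0·τ²+-85/999·τ³=-2869/2368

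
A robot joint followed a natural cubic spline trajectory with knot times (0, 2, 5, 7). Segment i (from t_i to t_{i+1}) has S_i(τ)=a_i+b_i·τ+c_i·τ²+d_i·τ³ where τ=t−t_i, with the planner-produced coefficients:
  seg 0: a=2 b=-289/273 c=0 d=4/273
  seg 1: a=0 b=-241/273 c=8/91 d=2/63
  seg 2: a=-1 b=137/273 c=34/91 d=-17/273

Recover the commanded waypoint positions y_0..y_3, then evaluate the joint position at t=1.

y_0 = S_0(0) = a_0 = 2
y_1 = S_1(0) = a_1 = 0
y_2 = S_2(0) = a_2 = -1
y_3 = S_2(2) = 1
t_q=1 is in segment 0 (τ=1); S_0(τ)=87/91

y_0=2 y_1=0 y_2=-1 y_3=1
S(1) = 87/91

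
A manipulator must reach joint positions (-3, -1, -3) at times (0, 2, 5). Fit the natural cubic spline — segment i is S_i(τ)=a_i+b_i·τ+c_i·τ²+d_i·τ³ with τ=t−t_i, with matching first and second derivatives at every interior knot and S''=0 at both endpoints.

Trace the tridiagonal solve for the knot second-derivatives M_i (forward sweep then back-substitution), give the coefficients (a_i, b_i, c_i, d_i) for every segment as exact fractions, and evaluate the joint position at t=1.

  seg 0: a=-3 b=4/3 c=0 d=-1/12
  seg 1: a=-1 b=1/3 c=-1/2 d=1/18
S(1) = -7/4

Δ: Δ0=1, Δ1=-2/3
row 1: diag=10, rhs=-10; c'=3/10, d'=-1
back: M1=-1
M: M0=0, M1=-1, M2=0
seg 0: a=-3, c=M0/2=0, d=(M1−M0)/(6·2)=-1/12, b=Δ0−h0·(2M0+M1)/6=4/3
seg 1: a=-1, c=M1/2=-1/2, d=(M2−M1)/(6·3)=1/18, b=Δ1−h1·(2M1+M2)/6=1/3
t_q=1 → seg 0, τ=1; S=-3+4/3·τ+0·τ²+-1/12·τ³=-7/4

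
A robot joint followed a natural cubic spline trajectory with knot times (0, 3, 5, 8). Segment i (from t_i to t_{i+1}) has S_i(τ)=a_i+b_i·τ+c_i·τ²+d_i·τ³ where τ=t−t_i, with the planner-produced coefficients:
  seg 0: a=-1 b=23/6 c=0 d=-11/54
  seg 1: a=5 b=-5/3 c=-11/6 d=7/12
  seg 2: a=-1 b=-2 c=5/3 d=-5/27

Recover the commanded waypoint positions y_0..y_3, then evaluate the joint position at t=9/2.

y_0 = S_0(0) = a_0 = -1
y_1 = S_1(0) = a_1 = 5
y_2 = S_2(0) = a_2 = -1
y_3 = S_2(3) = 3
t_q=9/2 is in segment 1 (τ=3/2); S_1(τ)=11/32

y_0=-1 y_1=5 y_2=-1 y_3=3
S(9/2) = 11/32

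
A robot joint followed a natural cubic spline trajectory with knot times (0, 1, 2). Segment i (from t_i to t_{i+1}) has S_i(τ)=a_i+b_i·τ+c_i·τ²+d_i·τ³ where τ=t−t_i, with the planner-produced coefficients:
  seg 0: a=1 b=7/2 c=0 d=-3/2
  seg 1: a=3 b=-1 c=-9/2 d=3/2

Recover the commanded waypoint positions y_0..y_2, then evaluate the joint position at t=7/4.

y_0 = S_0(0) = a_0 = 1
y_1 = S_1(0) = a_1 = 3
y_2 = S_1(1) = -1
t_q=7/4 is in segment 1 (τ=3/4); S_1(τ)=45/128

y_0=1 y_1=3 y_2=-1
S(7/4) = 45/128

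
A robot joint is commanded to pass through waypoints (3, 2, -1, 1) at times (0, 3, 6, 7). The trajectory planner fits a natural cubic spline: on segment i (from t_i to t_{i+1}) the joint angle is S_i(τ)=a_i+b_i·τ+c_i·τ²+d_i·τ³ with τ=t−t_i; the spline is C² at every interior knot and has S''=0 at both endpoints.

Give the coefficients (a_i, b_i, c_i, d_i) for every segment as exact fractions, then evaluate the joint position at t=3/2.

Δ: Δ0=-1/3, Δ1=-1, Δ2=2
row 1: diag=12, rhs=-4; c'=1/4, d'=-1/3
row 2: denom=8−3·1/4=29/4; d'=(18−3·-1/3)/(29/4)=76/29
back: M2=76/29
back: M1=-1/3−1/4·76/29=-86/87
M: M0=0, M1=-86/87, M2=76/29, M3=0
seg 0: a=3, c=M0/2=0, d=(M1−M0)/(6·3)=-43/783, b=Δ0−h0·(2M0+M1)/6=14/87
seg 1: a=2, c=M1/2=-43/87, d=(M2−M1)/(6·3)=157/783, b=Δ1−h1·(2M1+M2)/6=-115/87
seg 2: a=-1, c=M2/2=38/29, d=(M3−M2)/(6·1)=-38/87, b=Δ2−h2·(2M2+M3)/6=98/87
t_q=3/2 → seg 0, τ=3/2; S=3+14/87·τ+0·τ²+-43/783·τ³=709/232

  seg 0: a=3 b=14/87 c=0 d=-43/783
  seg 1: a=2 b=-115/87 c=-43/87 d=157/783
  seg 2: a=-1 b=98/87 c=38/29 d=-38/87
S(3/2) = 709/232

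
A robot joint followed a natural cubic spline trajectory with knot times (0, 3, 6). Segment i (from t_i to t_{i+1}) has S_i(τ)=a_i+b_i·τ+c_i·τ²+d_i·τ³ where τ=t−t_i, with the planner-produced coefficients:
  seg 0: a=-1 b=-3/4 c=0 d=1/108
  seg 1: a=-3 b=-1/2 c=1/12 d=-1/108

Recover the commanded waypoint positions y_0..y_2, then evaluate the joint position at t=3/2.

y_0=-1 y_1=-3 y_2=-4
S(3/2) = -67/32

y_0 = S_0(0) = a_0 = -1
y_1 = S_1(0) = a_1 = -3
y_2 = S_1(3) = -4
t_q=3/2 is in segment 0 (τ=3/2); S_0(τ)=-67/32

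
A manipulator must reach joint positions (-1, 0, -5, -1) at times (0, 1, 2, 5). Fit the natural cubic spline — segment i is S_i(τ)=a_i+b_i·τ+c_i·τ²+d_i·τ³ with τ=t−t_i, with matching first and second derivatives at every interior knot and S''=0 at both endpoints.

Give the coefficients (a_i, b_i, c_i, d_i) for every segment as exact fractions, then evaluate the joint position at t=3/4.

  seg 0: a=-1 b=256/93 c=0 d=-163/93
  seg 1: a=0 b=-233/93 c=-163/31 d=257/93
  seg 2: a=-5 b=-440/93 c=94/31 d=-94/279
S(3/4) = 645/1984

Δ: Δ0=1, Δ1=-5, Δ2=4/3
row 1: diag=4, rhs=-36; c'=1/4, d'=-9
row 2: denom=8−1·1/4=31/4; d'=(38−1·-9)/(31/4)=188/31
back: M2=188/31
back: M1=-9−1/4·188/31=-326/31
M: M0=0, M1=-326/31, M2=188/31, M3=0
seg 0: a=-1, c=M0/2=0, d=(M1−M0)/(6·1)=-163/93, b=Δ0−h0·(2M0+M1)/6=256/93
seg 1: a=0, c=M1/2=-163/31, d=(M2−M1)/(6·1)=257/93, b=Δ1−h1·(2M1+M2)/6=-233/93
seg 2: a=-5, c=M2/2=94/31, d=(M3−M2)/(6·3)=-94/279, b=Δ2−h2·(2M2+M3)/6=-440/93
t_q=3/4 → seg 0, τ=3/4; S=-1+256/93·τ+0·τ²+-163/93·τ³=645/1984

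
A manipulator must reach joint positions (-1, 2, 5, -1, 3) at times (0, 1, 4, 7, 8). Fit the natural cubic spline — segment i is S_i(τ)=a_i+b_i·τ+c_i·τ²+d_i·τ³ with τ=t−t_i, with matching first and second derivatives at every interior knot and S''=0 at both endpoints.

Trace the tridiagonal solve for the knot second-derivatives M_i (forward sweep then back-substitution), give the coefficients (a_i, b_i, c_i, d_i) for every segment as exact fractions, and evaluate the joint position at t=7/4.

  seg 0: a=-1 b=40/13 c=0 d=-1/13
  seg 1: a=2 b=37/13 c=-3/13 d=-5/39
  seg 2: a=5 b=-2 c=-18/13 d=6/13
  seg 3: a=-1 b=28/13 c=36/13 d=-12/13
S(7/4) = 3287/832

Δ: Δ0=3, Δ1=1, Δ2=-2, Δ3=4
row 1: diag=8, rhs=-12; c'=3/8, d'=-3/2
row 2: denom=12−3·3/8=87/8; d'=(-18−3·-3/2)/(87/8)=-36/29
row 3: denom=8−3·8/29=208/29; d'=(36−3·-36/29)/(208/29)=72/13
back: M3=72/13
back: M2=-36/29−8/29·72/13=-36/13
back: M1=-3/2−3/8·-36/13=-6/13
M: M0=0, M1=-6/13, M2=-36/13, M3=72/13, M4=0
seg 0: a=-1, c=M0/2=0, d=(M1−M0)/(6·1)=-1/13, b=Δ0−h0·(2M0+M1)/6=40/13
seg 1: a=2, c=M1/2=-3/13, d=(M2−M1)/(6·3)=-5/39, b=Δ1−h1·(2M1+M2)/6=37/13
seg 2: a=5, c=M2/2=-18/13, d=(M3−M2)/(6·3)=6/13, b=Δ2−h2·(2M2+M3)/6=-2
seg 3: a=-1, c=M3/2=36/13, d=(M4−M3)/(6·1)=-12/13, b=Δ3−h3·(2M3+M4)/6=28/13
t_q=7/4 → seg 1, τ=3/4; S=2+37/13·τ+-3/13·τ²+-5/39·τ³=3287/832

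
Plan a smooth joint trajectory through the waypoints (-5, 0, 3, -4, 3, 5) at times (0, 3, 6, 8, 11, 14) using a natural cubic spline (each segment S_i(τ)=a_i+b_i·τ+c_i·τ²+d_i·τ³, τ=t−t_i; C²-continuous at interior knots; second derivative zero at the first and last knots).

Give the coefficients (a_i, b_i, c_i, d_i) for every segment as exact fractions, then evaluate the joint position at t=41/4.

  seg 0: a=-5 b=3523/2610 c=0 d=827/23490
  seg 1: a=0 b=3002/1305 c=827/2610 d=-1175/4698
  seg 2: a=3 b=-6659/2610 c=-2524/1305 d=127/174
  seg 3: a=-4 b=-3991/2610 c=3191/1305 d=-1813/4698
  seg 4: a=3 b=3553/1305 c=-2683/2610 d=2683/23490
S(41/4) = 10071/18560

Δ: Δ0=5/3, Δ1=1, Δ2=-7/2, Δ3=7/3, Δ4=2/3
row 1: diag=12, rhs=-4; c'=1/4, d'=-1/3
row 2: denom=10−3·1/4=37/4; d'=(-27−3·-1/3)/(37/4)=-104/37
row 3: denom=10−2·8/37=354/37; d'=(35−2·-104/37)/(354/37)=501/118
row 4: denom=12−3·37/118=1305/118; d'=(-10−3·501/118)/(1305/118)=-2683/1305
back: M4=-2683/1305
back: M3=501/118−37/118·-2683/1305=6382/1305
back: M2=-104/37−8/37·6382/1305=-5048/1305
back: M1=-1/3−1/4·-5048/1305=827/1305
M: M0=0, M1=827/1305, M2=-5048/1305, M3=6382/1305, M4=-2683/1305, M5=0
seg 0: a=-5, c=M0/2=0, d=(M1−M0)/(6·3)=827/23490, b=Δ0−h0·(2M0+M1)/6=3523/2610
seg 1: a=0, c=M1/2=827/2610, d=(M2−M1)/(6·3)=-1175/4698, b=Δ1−h1·(2M1+M2)/6=3002/1305
seg 2: a=3, c=M2/2=-2524/1305, d=(M3−M2)/(6·2)=127/174, b=Δ2−h2·(2M2+M3)/6=-6659/2610
seg 3: a=-4, c=M3/2=3191/1305, d=(M4−M3)/(6·3)=-1813/4698, b=Δ3−h3·(2M3+M4)/6=-3991/2610
seg 4: a=3, c=M4/2=-2683/2610, d=(M5−M4)/(6·3)=2683/23490, b=Δ4−h4·(2M4+M5)/6=3553/1305
t_q=41/4 → seg 3, τ=9/4; S=-4+-3991/2610·τ+3191/1305·τ²+-1813/4698·τ³=10071/18560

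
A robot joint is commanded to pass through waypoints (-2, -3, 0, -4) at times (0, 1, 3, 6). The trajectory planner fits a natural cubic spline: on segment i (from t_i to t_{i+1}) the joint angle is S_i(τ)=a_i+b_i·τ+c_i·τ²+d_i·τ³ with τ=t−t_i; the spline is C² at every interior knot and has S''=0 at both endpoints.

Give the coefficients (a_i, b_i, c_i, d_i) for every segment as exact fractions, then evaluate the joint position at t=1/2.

Δ: Δ0=-1, Δ1=3/2, Δ2=-4/3
row 1: diag=6, rhs=15; c'=1/3, d'=5/2
row 2: denom=10−2·1/3=28/3; d'=(-17−2·5/2)/(28/3)=-33/14
back: M2=-33/14
back: M1=5/2−1/3·-33/14=23/7
M: M0=0, M1=23/7, M2=-33/14, M3=0
seg 0: a=-2, c=M0/2=0, d=(M1−M0)/(6·1)=23/42, b=Δ0−h0·(2M0+M1)/6=-65/42
seg 1: a=-3, c=M1/2=23/14, d=(M2−M1)/(6·2)=-79/168, b=Δ1−h1·(2M1+M2)/6=2/21
seg 2: a=0, c=M2/2=-33/28, d=(M3−M2)/(6·3)=11/84, b=Δ2−h2·(2M2+M3)/6=43/42
t_q=1/2 → seg 0, τ=1/2; S=-2+-65/42·τ+0·τ²+23/42·τ³=-303/112

  seg 0: a=-2 b=-65/42 c=0 d=23/42
  seg 1: a=-3 b=2/21 c=23/14 d=-79/168
  seg 2: a=0 b=43/42 c=-33/28 d=11/84
S(1/2) = -303/112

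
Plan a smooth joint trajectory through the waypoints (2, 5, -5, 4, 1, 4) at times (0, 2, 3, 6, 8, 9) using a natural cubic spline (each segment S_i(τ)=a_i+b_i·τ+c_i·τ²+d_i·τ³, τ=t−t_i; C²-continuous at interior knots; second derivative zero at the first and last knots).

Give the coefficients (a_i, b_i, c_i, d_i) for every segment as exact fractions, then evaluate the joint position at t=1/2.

Δ: Δ0=3/2, Δ1=-10, Δ2=3, Δ3=-3/2, Δ4=3
row 1: diag=6, rhs=-69; c'=1/6, d'=-23/2
row 2: denom=8−1·1/6=47/6; d'=(78−1·-23/2)/(47/6)=537/47
row 3: denom=10−3·18/47=416/47; d'=(-27−3·537/47)/(416/47)=-90/13
row 4: denom=6−2·47/208=577/104; d'=(27−2·-90/13)/(577/104)=4248/577
back: M4=4248/577
back: M3=-90/13−47/208·4248/577=-9909/1154
back: M2=537/47−18/47·-9909/1154=8490/577
back: M1=-23/2−1/6·8490/577=-16101/1154
M: M0=0, M1=-16101/1154, M2=8490/577, M3=-9909/1154, M4=4248/577, M5=0
seg 0: a=2, c=M0/2=0, d=(M1−M0)/(6·2)=-5367/4616, b=Δ0−h0·(2M0+M1)/6=3549/577
seg 1: a=5, c=M1/2=-16101/2308, d=(M2−M1)/(6·1)=11027/2308, b=Δ1−h1·(2M1+M2)/6=-9003/1154
seg 2: a=-5, c=M2/2=4245/577, d=(M3−M2)/(6·3)=-8963/6924, b=Δ2−h2·(2M2+M3)/6=-17127/2308
seg 3: a=4, c=M3/2=-9909/2308, d=(M4−M3)/(6·2)=6135/4616, b=Δ3−h3·(2M3+M4)/6=2043/1154
seg 4: a=1, c=M4/2=2124/577, d=(M5−M4)/(6·1)=-708/577, b=Δ4−h4·(2M4+M5)/6=315/577
t_q=1/2 → seg 0, τ=1/2; S=2+3549/577·τ+0·τ²+-5367/4616·τ³=182057/36928

  seg 0: a=2 b=3549/577 c=0 d=-5367/4616
  seg 1: a=5 b=-9003/1154 c=-16101/2308 d=11027/2308
  seg 2: a=-5 b=-17127/2308 c=4245/577 d=-8963/6924
  seg 3: a=4 b=2043/1154 c=-9909/2308 d=6135/4616
  seg 4: a=1 b=315/577 c=2124/577 d=-708/577
S(1/2) = 182057/36928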